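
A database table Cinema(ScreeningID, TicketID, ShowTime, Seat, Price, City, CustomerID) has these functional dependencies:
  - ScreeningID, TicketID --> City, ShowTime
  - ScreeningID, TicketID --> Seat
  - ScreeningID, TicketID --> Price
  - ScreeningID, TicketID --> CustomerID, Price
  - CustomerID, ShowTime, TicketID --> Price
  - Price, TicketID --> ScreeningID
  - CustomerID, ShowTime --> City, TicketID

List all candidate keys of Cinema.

{CustomerID, ShowTime}, {Price, TicketID}, {ScreeningID, TicketID}

Closure of {CustomerID, ShowTime} is {City, CustomerID, Price, ScreeningID, Seat, ShowTime, TicketID}, the whole schema; {CustomerID, ShowTime} is a candidate key.
Closure of {Price, TicketID} is {City, CustomerID, Price, ScreeningID, Seat, ShowTime, TicketID}, the whole schema; {Price, TicketID} is a candidate key.
Closure of {ScreeningID, TicketID} is {City, CustomerID, Price, ScreeningID, Seat, ShowTime, TicketID}, the whole schema; {ScreeningID, TicketID} is a candidate key.
No proper subset of any of these is a key, and no other minimal superkey exists.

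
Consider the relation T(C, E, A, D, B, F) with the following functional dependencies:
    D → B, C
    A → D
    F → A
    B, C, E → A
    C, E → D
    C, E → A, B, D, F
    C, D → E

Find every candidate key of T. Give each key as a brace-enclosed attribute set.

{A}, {C, E}, {D}, {F}

Closure of {A} is {A, B, C, D, E, F}, the whole schema; {A} is a candidate key.
Closure of {D} is {A, B, C, D, E, F}, the whole schema; {D} is a candidate key.
Closure of {F} is {A, B, C, D, E, F}, the whole schema; {F} is a candidate key.
Closure of {C, E} is {A, B, C, D, E, F}, the whole schema; {C, E} is a candidate key.
Any other superkey properly contains one of these, so there are no further candidate keys.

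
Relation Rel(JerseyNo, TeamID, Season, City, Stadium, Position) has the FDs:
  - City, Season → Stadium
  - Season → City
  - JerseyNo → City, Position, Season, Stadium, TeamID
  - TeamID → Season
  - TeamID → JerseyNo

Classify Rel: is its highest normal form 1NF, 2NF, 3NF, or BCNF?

Candidate keys: {JerseyNo}, {TeamID}. Prime attributes: {JerseyNo, TeamID}.
City, Season → Stadium breaks BCNF: {City, Season}⁺ = {City, Season, Stadium}, so {City, Season} is not a superkey.
City, Season → Stadium determines the non-prime attribute {Stadium} from a non-superkey — 3NF is violated.
All keys have size 1, which rules out partial dependencies — 2NF is satisfied.

2NF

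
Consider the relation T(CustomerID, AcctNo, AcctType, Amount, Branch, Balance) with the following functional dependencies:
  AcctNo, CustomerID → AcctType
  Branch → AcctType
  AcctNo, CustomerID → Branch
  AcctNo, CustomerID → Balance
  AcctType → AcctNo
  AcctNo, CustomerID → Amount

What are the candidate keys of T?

{AcctNo, CustomerID}, {AcctType, CustomerID}, {Branch, CustomerID}

{CustomerID} never appears on the right of any FD, so every key must include it.
Closure of {AcctNo, CustomerID} is {AcctNo, AcctType, Amount, Balance, Branch, CustomerID}, the whole schema; {AcctNo, CustomerID} is a candidate key.
Closure of {AcctType, CustomerID} is {AcctNo, AcctType, Amount, Balance, Branch, CustomerID}, the whole schema; {AcctType, CustomerID} is a candidate key.
Closure of {Branch, CustomerID} is {AcctNo, AcctType, Amount, Balance, Branch, CustomerID}, the whole schema; {Branch, CustomerID} is a candidate key.
No proper subset of any of these is a key, and no other minimal superkey exists.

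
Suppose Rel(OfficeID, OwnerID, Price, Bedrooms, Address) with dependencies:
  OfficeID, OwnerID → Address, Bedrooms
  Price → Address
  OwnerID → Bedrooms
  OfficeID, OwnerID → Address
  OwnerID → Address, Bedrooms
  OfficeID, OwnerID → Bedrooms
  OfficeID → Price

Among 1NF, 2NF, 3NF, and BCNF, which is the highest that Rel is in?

1NF

Candidate key: {OfficeID, OwnerID}. Prime attributes: {OfficeID, OwnerID}.
Price → Address breaks BCNF: {Price}⁺ = {Address, Price}, so {Price} is not a superkey.
Because {Address} is non-prime and the left side of Price → Address is not a superkey, the relation is not in 3NF.
The proper key subset {OfficeID} of {OfficeID, OwnerID} determines non-prime {Address, Price}, so the relation is not even in 2NF.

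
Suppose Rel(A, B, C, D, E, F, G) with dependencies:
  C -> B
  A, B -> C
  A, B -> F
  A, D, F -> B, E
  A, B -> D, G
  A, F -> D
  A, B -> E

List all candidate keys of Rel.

No FD produces {A}, so it must be in every candidate key.
{A, B}⁺ = {A, B, C, D, E, F, G} — all of the relation — so {A, B} is a candidate key.
{A, C}⁺ = {A, B, C, D, E, F, G} — all of the relation — so {A, C} is a candidate key.
{A, F}⁺ = {A, B, C, D, E, F, G} — all of the relation — so {A, F} is a candidate key.
No proper subset of any of these is a key, and no other minimal superkey exists.

{A, B}, {A, C}, {A, F}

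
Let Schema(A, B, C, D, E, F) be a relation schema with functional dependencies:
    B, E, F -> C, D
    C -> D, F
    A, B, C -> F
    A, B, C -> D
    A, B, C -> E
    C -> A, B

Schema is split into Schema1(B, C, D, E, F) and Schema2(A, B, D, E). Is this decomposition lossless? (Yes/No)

The shared attributes are {B, D, E} and {B, D, E}⁺ = {B, D, E}.
The closure covers neither Schema1 nor Schema2 entirely; the join is not lossless.

No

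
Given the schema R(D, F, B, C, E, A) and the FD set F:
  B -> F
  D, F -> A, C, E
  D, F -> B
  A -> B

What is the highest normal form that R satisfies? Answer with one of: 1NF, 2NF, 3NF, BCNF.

Candidate keys: {A, D}, {B, D}, {D, F}. Prime attributes: {A, B, D, F}.
For B -> F we have {B}⁺ = {B, F}; {B} is not a superkey, so BCNF fails.
Its right-hand attributes {F} are all prime, as are those of every other non-superkey FD — the relation is in 3NF.

3NF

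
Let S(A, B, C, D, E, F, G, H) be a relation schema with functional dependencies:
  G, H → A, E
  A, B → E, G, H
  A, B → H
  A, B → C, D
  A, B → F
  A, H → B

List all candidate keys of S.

{A, B}⁺ = {A, B, C, D, E, F, G, H}, which is every attribute, so {A, B} is a candidate key.
{A, H}⁺ = {A, B, C, D, E, F, G, H}, which is every attribute, so {A, H} is a candidate key.
{G, H}⁺ = {A, B, C, D, E, F, G, H}, which is every attribute, so {G, H} is a candidate key.
These are minimal and exhaustive — every other superkey contains one of them.

{A, B}, {A, H}, {G, H}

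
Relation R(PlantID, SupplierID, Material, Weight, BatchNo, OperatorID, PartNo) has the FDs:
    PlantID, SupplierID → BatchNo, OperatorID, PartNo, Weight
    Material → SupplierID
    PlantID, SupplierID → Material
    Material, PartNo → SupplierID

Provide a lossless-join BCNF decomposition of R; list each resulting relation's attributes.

Candidate keys of the original relation: {Material, PlantID}, {PlantID, SupplierID}.
In {BatchNo, Material, OperatorID, PartNo, PlantID, SupplierID, Weight}, {Material} is not a superkey ({Material}⁺ restricted to this set is {Material, SupplierID}), so split on Material → SupplierID into {Material, SupplierID} and {BatchNo, Material, OperatorID, PartNo, PlantID, Weight}.
{Material, SupplierID} has no BCNF violation.
{BatchNo, Material, OperatorID, PartNo, PlantID, Weight} has no BCNF violation.

{BatchNo, Material, OperatorID, PartNo, PlantID, Weight}; {Material, SupplierID}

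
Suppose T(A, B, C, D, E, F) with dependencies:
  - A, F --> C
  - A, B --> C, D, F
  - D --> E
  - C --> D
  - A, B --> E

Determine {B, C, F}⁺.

{B, C, D, E, F}

Start with {B, C, F}.
C --> D applies; add {D} → now {B, C, D, F}.
D --> E applies; add {E} → now {B, C, D, E, F}.
No further FD applies.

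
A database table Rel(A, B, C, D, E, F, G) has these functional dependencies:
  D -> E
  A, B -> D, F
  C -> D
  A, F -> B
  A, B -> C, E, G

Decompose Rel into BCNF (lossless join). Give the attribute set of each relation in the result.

{A, B, C, F, G}; {C, D}; {D, E}

Candidate keys of the original relation: {A, B}, {A, F}.
Within {A, B, C, D, E, F, G}: {D}⁺ ∩ {A, B, C, D, E, F, G} = {D, E}, not the whole set, so D -> E violates BCNF; decompose into {D, E} and {A, B, C, D, F, G}.
{D, E}: every determinant is a superkey — BCNF.
Within {A, B, C, D, F, G}: {C}⁺ ∩ {A, B, C, D, F, G} = {C, D}, not the whole set, so C -> D violates BCNF; decompose into {C, D} and {A, B, C, F, G}.
{C, D}: every determinant is a superkey — BCNF.
{A, B, C, F, G}: every determinant is a superkey — BCNF.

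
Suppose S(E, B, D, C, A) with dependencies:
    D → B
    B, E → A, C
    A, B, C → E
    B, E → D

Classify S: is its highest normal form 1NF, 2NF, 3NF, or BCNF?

Candidate keys: {A, B, C}, {A, C, D}, {B, E}, {D, E}. Prime attributes: {A, B, C, D, E}.
For D → B we have {D}⁺ = {B, D}; {D} is not a superkey, so BCNF fails.
But every attribute on its right side ({B}) is prime, and the same holds for every other non-superkey FD, so 3NF still holds.

3NF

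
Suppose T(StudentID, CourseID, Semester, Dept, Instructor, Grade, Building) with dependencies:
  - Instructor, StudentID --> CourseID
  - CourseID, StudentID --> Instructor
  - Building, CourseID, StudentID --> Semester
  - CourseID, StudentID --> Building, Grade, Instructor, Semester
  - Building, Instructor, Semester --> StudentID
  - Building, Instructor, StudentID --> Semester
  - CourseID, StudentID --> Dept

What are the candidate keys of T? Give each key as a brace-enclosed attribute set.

{CourseID, StudentID} is a candidate key since {CourseID, StudentID}⁺ = {Building, CourseID, Dept, Grade, Instructor, Semester, StudentID} covers every attribute.
{Instructor, StudentID} is a candidate key since {Instructor, StudentID}⁺ = {Building, CourseID, Dept, Grade, Instructor, Semester, StudentID} covers every attribute.
{Building, Instructor, Semester} is a candidate key since {Building, Instructor, Semester}⁺ = {Building, CourseID, Dept, Grade, Instructor, Semester, StudentID} covers every attribute.
Any other superkey properly contains one of these, so there are no further candidate keys.

{Building, Instructor, Semester}, {CourseID, StudentID}, {Instructor, StudentID}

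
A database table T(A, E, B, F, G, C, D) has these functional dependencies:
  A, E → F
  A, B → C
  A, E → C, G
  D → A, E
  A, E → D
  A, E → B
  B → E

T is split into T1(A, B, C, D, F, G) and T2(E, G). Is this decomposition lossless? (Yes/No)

No

Common attributes: {G}; their closure is {G}.
T1 ⊄ {G} and T2 ⊄ {G}, so the split is lossy.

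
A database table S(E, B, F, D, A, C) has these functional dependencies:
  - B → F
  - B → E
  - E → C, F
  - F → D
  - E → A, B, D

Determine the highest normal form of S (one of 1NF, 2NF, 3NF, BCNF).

Candidate keys: {B}, {E}. Prime attributes: {B, E}.
F → D breaks BCNF: {F}⁺ = {D, F}, so {F} is not a superkey.
F → D determines the non-prime attribute {D} from a non-superkey — 3NF is violated.
With only single-attribute keys there can be no partial dependency, so 2NF holds.

2NF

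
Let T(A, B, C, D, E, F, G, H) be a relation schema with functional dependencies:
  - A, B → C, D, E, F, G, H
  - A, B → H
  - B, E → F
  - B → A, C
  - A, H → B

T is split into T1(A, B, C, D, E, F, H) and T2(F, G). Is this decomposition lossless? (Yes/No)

No

The shared attributes are {F} and {F}⁺ = {F}.
Neither T1 nor T2 is contained in that closure, so the decomposition is lossy.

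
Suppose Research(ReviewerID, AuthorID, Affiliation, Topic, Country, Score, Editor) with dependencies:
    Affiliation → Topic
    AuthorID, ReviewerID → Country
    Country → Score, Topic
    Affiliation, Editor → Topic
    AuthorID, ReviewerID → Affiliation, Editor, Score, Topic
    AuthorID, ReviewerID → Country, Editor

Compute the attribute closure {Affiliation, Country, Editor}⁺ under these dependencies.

{Affiliation, Country, Editor, Score, Topic}

Start with {Affiliation, Country, Editor}.
Affiliation → Topic applies; add {Topic} → now {Affiliation, Country, Editor, Topic}.
Country → Score, Topic applies; add {Score} → now {Affiliation, Country, Editor, Score, Topic}.
No further FD applies.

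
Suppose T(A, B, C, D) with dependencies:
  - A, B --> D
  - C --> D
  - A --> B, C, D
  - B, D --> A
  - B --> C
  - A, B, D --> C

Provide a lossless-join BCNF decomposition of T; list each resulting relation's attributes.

Candidate keys of the original relation: {A}, {B}.
{A, B, C, D}: {C} determines {C, D} here but is not a superkey — split on C --> D, giving {C, D} and {A, B, C}.
{C, D} has no BCNF violation.
{A, B, C} has no BCNF violation.

{A, B, C}; {C, D}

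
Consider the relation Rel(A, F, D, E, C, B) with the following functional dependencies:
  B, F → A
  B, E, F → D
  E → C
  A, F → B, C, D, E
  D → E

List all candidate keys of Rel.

{A, F}, {B, F}

{F} never appears on the right of any FD, so every key must include it.
{A, F}⁺ = {A, B, C, D, E, F} — all of the relation — so {A, F} is a candidate key.
{B, F}⁺ = {A, B, C, D, E, F} — all of the relation — so {B, F} is a candidate key.
These are minimal and exhaustive — every other superkey contains one of them.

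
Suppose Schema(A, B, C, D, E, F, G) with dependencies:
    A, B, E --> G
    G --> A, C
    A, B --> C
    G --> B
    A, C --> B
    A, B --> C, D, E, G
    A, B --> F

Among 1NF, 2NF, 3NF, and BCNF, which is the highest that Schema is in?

BCNF

Candidate keys: {A, B}, {A, C}, {G}. Prime attributes: {A, B, C, G}.
Every FD has a superkey on the left, so the relation is in BCNF.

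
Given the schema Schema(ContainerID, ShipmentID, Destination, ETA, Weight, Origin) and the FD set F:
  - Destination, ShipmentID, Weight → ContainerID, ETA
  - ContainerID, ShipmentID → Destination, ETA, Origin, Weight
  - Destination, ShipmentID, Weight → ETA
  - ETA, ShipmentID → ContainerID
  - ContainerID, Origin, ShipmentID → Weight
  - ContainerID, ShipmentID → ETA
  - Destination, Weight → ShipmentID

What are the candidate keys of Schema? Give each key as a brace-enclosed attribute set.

{ContainerID, ShipmentID}, {Destination, Weight}, {ETA, ShipmentID}

{ContainerID, ShipmentID} is a candidate key since {ContainerID, ShipmentID}⁺ = {ContainerID, Destination, ETA, Origin, ShipmentID, Weight} covers every attribute.
{Destination, Weight} is a candidate key since {Destination, Weight}⁺ = {ContainerID, Destination, ETA, Origin, ShipmentID, Weight} covers every attribute.
{ETA, ShipmentID} is a candidate key since {ETA, ShipmentID}⁺ = {ContainerID, Destination, ETA, Origin, ShipmentID, Weight} covers every attribute.
Any other superkey properly contains one of these, so there are no further candidate keys.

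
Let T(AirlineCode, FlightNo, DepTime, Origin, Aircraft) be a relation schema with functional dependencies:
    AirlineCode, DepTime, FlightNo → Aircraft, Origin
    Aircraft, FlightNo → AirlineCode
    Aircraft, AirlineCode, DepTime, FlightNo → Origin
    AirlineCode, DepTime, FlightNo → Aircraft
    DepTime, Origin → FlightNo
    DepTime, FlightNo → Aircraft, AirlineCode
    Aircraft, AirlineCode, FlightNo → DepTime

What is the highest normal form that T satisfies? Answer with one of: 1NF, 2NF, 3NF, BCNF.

Candidate keys: {Aircraft, FlightNo}, {DepTime, FlightNo}, {DepTime, Origin}. Prime attributes: {Aircraft, DepTime, FlightNo, Origin}.
Each dependency's left side is a superkey — BCNF holds.

BCNF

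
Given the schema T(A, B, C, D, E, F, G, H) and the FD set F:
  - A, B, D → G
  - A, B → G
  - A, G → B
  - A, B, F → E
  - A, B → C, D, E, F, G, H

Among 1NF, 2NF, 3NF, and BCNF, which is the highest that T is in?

BCNF

Candidate keys: {A, B}, {A, G}. Prime attributes: {A, B, G}.
Each dependency's left side is a superkey — BCNF holds.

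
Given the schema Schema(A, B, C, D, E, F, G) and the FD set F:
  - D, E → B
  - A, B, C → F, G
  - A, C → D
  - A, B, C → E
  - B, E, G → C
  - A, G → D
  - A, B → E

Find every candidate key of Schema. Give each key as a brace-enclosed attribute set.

{A} never appears on the right of any FD, so every key must include it.
{A, B, C}⁺ = {A, B, C, D, E, F, G} — all of the relation — so {A, B, C} is a candidate key.
{A, B, G}⁺ = {A, B, C, D, E, F, G} — all of the relation — so {A, B, G} is a candidate key.
{A, C, E}⁺ = {A, B, C, D, E, F, G} — all of the relation — so {A, C, E} is a candidate key.
{A, E, G}⁺ = {A, B, C, D, E, F, G} — all of the relation — so {A, E, G} is a candidate key.
Any other superkey properly contains one of these, so there are no further candidate keys.

{A, B, C}, {A, B, G}, {A, C, E}, {A, E, G}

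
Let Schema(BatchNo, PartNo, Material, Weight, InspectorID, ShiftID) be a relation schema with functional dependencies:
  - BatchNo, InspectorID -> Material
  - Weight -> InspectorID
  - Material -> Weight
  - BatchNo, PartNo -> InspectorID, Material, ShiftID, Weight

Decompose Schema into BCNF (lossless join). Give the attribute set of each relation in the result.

Candidate key of the original relation: {BatchNo, PartNo}.
Within {BatchNo, InspectorID, Material, PartNo, ShiftID, Weight}: {BatchNo, InspectorID}⁺ ∩ {BatchNo, InspectorID, Material, PartNo, ShiftID, Weight} = {BatchNo, InspectorID, Material, Weight}, not the whole set, so BatchNo, InspectorID -> Material, Weight violates BCNF; decompose into {BatchNo, InspectorID, Material, Weight} and {BatchNo, InspectorID, PartNo, ShiftID}.
Within {BatchNo, InspectorID, Material, Weight}: {Weight}⁺ ∩ {BatchNo, InspectorID, Material, Weight} = {InspectorID, Weight}, not the whole set, so Weight -> InspectorID violates BCNF; decompose into {InspectorID, Weight} and {BatchNo, Material, Weight}.
{InspectorID, Weight}: every determinant is a superkey — BCNF.
Within {BatchNo, Material, Weight}: {Material}⁺ ∩ {BatchNo, Material, Weight} = {Material, Weight}, not the whole set, so Material -> Weight violates BCNF; decompose into {Material, Weight} and {BatchNo, Material}.
{Material, Weight}: every determinant is a superkey — BCNF.
{BatchNo, Material}: every determinant is a superkey — BCNF.
{BatchNo, InspectorID, PartNo, ShiftID}: every determinant is a superkey — BCNF.

{BatchNo, InspectorID, PartNo, ShiftID}; {BatchNo, Material}; {InspectorID, Weight}; {Material, Weight}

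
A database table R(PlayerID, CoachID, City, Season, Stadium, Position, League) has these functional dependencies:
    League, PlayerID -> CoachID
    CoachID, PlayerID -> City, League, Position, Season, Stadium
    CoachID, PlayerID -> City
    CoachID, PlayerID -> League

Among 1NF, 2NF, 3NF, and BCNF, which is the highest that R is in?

BCNF

Candidate keys: {CoachID, PlayerID}, {League, PlayerID}. Prime attributes: {CoachID, League, PlayerID}.
The left-hand side of every FD is a superkey, so BCNF is satisfied.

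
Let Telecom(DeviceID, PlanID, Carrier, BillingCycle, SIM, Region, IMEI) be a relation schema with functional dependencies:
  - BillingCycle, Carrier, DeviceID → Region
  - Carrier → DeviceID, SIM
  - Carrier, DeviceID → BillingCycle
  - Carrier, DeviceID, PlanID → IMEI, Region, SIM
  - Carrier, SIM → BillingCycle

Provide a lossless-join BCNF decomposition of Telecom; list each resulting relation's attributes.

{BillingCycle, Carrier, DeviceID, Region, SIM}; {Carrier, IMEI, PlanID}

Candidate key of the original relation: {Carrier, PlanID}.
In {BillingCycle, Carrier, DeviceID, IMEI, PlanID, Region, SIM}, {BillingCycle, Carrier, DeviceID} is not a superkey ({BillingCycle, Carrier, DeviceID}⁺ restricted to this set is {BillingCycle, Carrier, DeviceID, Region, SIM}), so split on BillingCycle, Carrier, DeviceID → Region, SIM into {BillingCycle, Carrier, DeviceID, Region, SIM} and {BillingCycle, Carrier, DeviceID, IMEI, PlanID}.
{BillingCycle, Carrier, DeviceID, Region, SIM} has no BCNF violation.
In {BillingCycle, Carrier, DeviceID, IMEI, PlanID}, {Carrier} is not a superkey ({Carrier}⁺ restricted to this set is {BillingCycle, Carrier, DeviceID}), so split on Carrier → BillingCycle, DeviceID into {BillingCycle, Carrier, DeviceID} and {Carrier, IMEI, PlanID}.
{BillingCycle, Carrier, DeviceID} has no BCNF violation.
{Carrier, IMEI, PlanID} has no BCNF violation.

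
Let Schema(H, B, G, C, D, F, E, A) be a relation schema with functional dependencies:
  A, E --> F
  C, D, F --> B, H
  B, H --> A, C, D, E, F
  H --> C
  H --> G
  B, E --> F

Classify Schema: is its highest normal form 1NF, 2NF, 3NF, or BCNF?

1NF

Candidate keys: {A, C, D, E}, {A, D, E, H}, {B, C, D, E}, {B, H}, {C, D, F}, {D, F, H}. Prime attributes: {A, B, C, D, E, F, H}.
A, E --> F: {A, E}⁺ = {A, E, F}, which is not all of the attributes, so the left side is not a superkey — BCNF is violated.
H --> G determines the non-prime attribute {G} from a non-superkey — 3NF is violated.
The proper key subset {H} of {B, H} determines non-prime {G}, so the relation is not even in 2NF.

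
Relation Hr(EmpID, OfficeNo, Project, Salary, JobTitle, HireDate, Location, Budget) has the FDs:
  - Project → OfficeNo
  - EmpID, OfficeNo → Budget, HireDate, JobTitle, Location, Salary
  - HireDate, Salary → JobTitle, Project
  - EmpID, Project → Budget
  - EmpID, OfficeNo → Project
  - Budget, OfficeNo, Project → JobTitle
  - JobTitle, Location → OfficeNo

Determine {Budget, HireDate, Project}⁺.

{Budget, HireDate, JobTitle, OfficeNo, Project}

Start with {Budget, HireDate, Project}.
Project → OfficeNo applies; add {OfficeNo} → now {Budget, HireDate, OfficeNo, Project}.
Budget, OfficeNo, Project → JobTitle applies; add {JobTitle} → now {Budget, HireDate, JobTitle, OfficeNo, Project}.
No further FD applies.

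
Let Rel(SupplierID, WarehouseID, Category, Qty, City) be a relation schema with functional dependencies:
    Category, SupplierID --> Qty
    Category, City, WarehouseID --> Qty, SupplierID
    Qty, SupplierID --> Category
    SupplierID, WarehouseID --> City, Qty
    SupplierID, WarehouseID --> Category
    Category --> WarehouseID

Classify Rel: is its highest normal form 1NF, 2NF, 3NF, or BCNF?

Candidate keys: {Category, City}, {Category, SupplierID}, {Qty, SupplierID}, {SupplierID, WarehouseID}. Prime attributes: {Category, City, Qty, SupplierID, WarehouseID}.
Category --> WarehouseID breaks BCNF: {Category}⁺ = {Category, WarehouseID}, so {Category} is not a superkey.
Since {WarehouseID} ⊆ prime attributes and every other non-superkey FD also has a prime right side, the schema is in 3NF.

3NF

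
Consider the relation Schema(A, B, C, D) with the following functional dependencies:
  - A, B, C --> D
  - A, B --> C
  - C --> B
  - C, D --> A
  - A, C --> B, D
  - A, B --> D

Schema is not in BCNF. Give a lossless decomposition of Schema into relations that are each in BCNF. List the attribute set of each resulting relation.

Candidate keys of the original relation: {A, B}, {A, C}, {C, D}.
{A, B, C, D}: {C} determines {B, C} here but is not a superkey — split on C --> B, giving {B, C} and {A, C, D}.
{B, C}: every determinant is a superkey — BCNF.
{A, C, D}: every determinant is a superkey — BCNF.

{A, C, D}; {B, C}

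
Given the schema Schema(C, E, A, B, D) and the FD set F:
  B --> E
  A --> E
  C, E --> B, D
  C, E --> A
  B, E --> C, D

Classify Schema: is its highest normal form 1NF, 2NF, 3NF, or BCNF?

3NF

Candidate keys: {A, C}, {B}, {C, E}. Prime attributes: {A, B, C, E}.
A --> E: {A}⁺ = {A, E}, which is not all of the attributes, so the left side is not a superkey — BCNF is violated.
Since {E} ⊆ prime attributes and every other non-superkey FD also has a prime right side, the schema is in 3NF.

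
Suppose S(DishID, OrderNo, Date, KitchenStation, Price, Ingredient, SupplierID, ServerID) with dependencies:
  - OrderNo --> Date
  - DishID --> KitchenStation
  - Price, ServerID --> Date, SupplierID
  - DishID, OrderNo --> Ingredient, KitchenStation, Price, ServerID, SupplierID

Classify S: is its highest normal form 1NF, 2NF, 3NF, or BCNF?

1NF

Candidate key: {DishID, OrderNo}. Prime attributes: {DishID, OrderNo}.
OrderNo --> Date breaks BCNF: {OrderNo}⁺ = {Date, OrderNo}, so {OrderNo} is not a superkey.
OrderNo --> Date determines the non-prime attribute {Date} from a non-superkey — 3NF is violated.
Since {DishID} ⊂ {DishID, OrderNo} and {DishID}⁺ ⊇ {KitchenStation} with {KitchenStation} non-prime, there is a partial dependency; 2NF fails.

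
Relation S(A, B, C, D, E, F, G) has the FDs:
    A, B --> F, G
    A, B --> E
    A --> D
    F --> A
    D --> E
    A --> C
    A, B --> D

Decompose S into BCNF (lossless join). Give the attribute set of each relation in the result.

Candidate keys of the original relation: {A, B}, {B, F}.
In {A, B, C, D, E, F, G}, {A} is not a superkey ({A}⁺ restricted to this set is {A, C, D, E}), so split on A --> C, D, E into {A, C, D, E} and {A, B, F, G}.
In {A, C, D, E}, {D} is not a superkey ({D}⁺ restricted to this set is {D, E}), so split on D --> E into {D, E} and {A, C, D}.
{D, E} has no BCNF violation.
{A, C, D} has no BCNF violation.
In {A, B, F, G}, {F} is not a superkey ({F}⁺ restricted to this set is {A, F}), so split on F --> A into {A, F} and {B, F, G}.
{A, F} has no BCNF violation.
{B, F, G} has no BCNF violation.

{A, C, D}; {A, F}; {B, F, G}; {D, E}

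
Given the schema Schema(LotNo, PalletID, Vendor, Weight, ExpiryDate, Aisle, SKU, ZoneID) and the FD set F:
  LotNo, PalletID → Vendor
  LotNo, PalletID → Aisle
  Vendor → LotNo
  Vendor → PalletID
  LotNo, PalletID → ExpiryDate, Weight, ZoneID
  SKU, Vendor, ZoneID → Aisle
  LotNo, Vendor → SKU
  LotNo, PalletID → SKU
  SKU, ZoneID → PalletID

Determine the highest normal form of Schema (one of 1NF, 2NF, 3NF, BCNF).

Candidate keys: {LotNo, PalletID}, {LotNo, SKU, ZoneID}, {Vendor}. Prime attributes: {LotNo, PalletID, SKU, Vendor, ZoneID}.
For SKU, ZoneID → PalletID we have {SKU, ZoneID}⁺ = {PalletID, SKU, ZoneID}; {SKU, ZoneID} is not a superkey, so BCNF fails.
Its right-hand attributes {PalletID} are all prime, as are those of every other non-superkey FD — the relation is in 3NF.

3NF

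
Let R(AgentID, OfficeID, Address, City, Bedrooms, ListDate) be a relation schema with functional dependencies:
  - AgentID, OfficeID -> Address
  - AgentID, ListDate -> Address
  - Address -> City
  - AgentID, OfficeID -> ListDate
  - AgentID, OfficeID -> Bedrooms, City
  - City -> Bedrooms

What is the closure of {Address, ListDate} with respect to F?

Start with {Address, ListDate}.
Address -> City applies; add {City} → now {Address, City, ListDate}.
City -> Bedrooms applies; add {Bedrooms} → now {Address, Bedrooms, City, ListDate}.
No further FD applies.

{Address, Bedrooms, City, ListDate}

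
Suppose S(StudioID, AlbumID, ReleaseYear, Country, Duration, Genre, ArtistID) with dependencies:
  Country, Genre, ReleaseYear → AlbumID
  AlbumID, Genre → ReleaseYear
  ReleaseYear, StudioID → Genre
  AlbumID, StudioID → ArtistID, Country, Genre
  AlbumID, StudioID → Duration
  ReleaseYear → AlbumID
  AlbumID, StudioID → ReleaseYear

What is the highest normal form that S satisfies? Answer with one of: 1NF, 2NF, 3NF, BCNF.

Candidate keys: {AlbumID, StudioID}, {ReleaseYear, StudioID}. Prime attributes: {AlbumID, ReleaseYear, StudioID}.
Country, Genre, ReleaseYear → AlbumID breaks BCNF: {Country, Genre, ReleaseYear}⁺ = {AlbumID, Country, Genre, ReleaseYear}, so {Country, Genre, ReleaseYear} is not a superkey.
Since {AlbumID} ⊆ prime attributes and every other non-superkey FD also has a prime right side, the schema is in 3NF.

3NF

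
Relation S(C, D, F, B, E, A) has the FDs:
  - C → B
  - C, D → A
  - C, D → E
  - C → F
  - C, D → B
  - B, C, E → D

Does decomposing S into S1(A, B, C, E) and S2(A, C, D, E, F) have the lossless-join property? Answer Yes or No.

Yes

S1 ∩ S2 = {A, C, E}; its closure under F is {A, B, C, D, E, F}.
S1 is contained in that closure, so S1 ∩ S2 → S1 holds and the join is lossless.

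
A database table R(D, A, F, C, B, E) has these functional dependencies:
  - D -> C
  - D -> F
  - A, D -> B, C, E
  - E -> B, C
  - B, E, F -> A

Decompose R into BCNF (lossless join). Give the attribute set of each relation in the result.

Candidate keys of the original relation: {A, D}, {D, E}.
In {A, B, C, D, E, F}, {D} is not a superkey ({D}⁺ restricted to this set is {C, D, F}), so split on D -> C, F into {C, D, F} and {A, B, D, E}.
{C, D, F} has no BCNF violation.
In {A, B, D, E}, {E} is not a superkey ({E}⁺ restricted to this set is {B, E}), so split on E -> B into {B, E} and {A, D, E}.
{B, E} has no BCNF violation.
{A, D, E} has no BCNF violation.

{A, D, E}; {B, E}; {C, D, F}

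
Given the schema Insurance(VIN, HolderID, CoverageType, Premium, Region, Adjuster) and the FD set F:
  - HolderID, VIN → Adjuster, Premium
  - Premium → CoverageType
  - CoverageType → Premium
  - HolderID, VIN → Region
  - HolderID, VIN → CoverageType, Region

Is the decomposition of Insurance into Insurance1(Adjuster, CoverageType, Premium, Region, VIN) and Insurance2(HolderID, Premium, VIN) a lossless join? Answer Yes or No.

Common attributes: {Premium, VIN}; their closure is {CoverageType, Premium, VIN}.
The closure covers neither Insurance1 nor Insurance2 entirely; the join is not lossless.

No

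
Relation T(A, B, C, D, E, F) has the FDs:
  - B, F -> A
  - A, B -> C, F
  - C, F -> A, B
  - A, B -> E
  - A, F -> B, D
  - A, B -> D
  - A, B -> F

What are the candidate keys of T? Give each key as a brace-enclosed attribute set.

{A, B}, {A, F}, {B, F}, {C, F}

{A, B}⁺ = {A, B, C, D, E, F} — all of the relation — so {A, B} is a candidate key.
{A, F}⁺ = {A, B, C, D, E, F} — all of the relation — so {A, F} is a candidate key.
{B, F}⁺ = {A, B, C, D, E, F} — all of the relation — so {B, F} is a candidate key.
{C, F}⁺ = {A, B, C, D, E, F} — all of the relation — so {C, F} is a candidate key.
Any other superkey properly contains one of these, so there are no further candidate keys.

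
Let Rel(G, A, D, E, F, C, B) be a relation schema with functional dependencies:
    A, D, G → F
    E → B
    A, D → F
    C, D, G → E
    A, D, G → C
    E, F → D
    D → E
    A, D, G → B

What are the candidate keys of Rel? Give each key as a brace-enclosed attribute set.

{A, G} never appear on the right of any FD, so every key must include all of them.
{A, D, G}⁺ = {A, B, C, D, E, F, G}, which is every attribute, so {A, D, G} is a candidate key.
{A, E, F, G}⁺ = {A, B, C, D, E, F, G}, which is every attribute, so {A, E, F, G} is a candidate key.
Any other superkey properly contains one of these, so there are no further candidate keys.

{A, D, G}, {A, E, F, G}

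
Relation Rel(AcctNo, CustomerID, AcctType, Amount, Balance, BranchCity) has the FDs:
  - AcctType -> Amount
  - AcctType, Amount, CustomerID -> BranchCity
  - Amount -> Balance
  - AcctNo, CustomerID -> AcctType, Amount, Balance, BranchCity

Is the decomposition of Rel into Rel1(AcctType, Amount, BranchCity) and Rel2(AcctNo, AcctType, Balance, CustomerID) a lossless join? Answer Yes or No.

No

Common attributes: {AcctType}; their closure is {AcctType, Amount, Balance}.
Rel1 ⊄ {AcctType, Amount, Balance} and Rel2 ⊄ {AcctType, Amount, Balance}, so the split is lossy.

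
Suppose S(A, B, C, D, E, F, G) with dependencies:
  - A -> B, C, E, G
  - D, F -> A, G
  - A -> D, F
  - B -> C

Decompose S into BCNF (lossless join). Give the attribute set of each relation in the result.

Candidate keys of the original relation: {A}, {D, F}.
In {A, B, C, D, E, F, G}, {B} is not a superkey ({B}⁺ restricted to this set is {B, C}), so split on B -> C into {B, C} and {A, B, D, E, F, G}.
{B, C} has no BCNF violation.
{A, B, D, E, F, G} has no BCNF violation.

{A, B, D, E, F, G}; {B, C}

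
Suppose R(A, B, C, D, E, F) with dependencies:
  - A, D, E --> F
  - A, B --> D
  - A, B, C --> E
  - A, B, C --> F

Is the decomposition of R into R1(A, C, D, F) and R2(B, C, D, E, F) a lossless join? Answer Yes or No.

No

The shared attributes are {C, D, F} and {C, D, F}⁺ = {C, D, F}.
R1 ⊄ {C, D, F} and R2 ⊄ {C, D, F}, so the split is lossy.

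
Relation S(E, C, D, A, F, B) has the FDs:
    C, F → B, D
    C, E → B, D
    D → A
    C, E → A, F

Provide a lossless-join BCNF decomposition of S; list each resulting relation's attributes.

Candidate key of the original relation: {C, E}.
Within {A, B, C, D, E, F}: {C, F}⁺ ∩ {A, B, C, D, E, F} = {A, B, C, D, F}, not the whole set, so C, F → A, B, D violates BCNF; decompose into {A, B, C, D, F} and {C, E, F}.
Within {A, B, C, D, F}: {D}⁺ ∩ {A, B, C, D, F} = {A, D}, not the whole set, so D → A violates BCNF; decompose into {A, D} and {B, C, D, F}.
{A, D}: every determinant is a superkey — BCNF.
{B, C, D, F}: every determinant is a superkey — BCNF.
{C, E, F}: every determinant is a superkey — BCNF.

{A, D}; {B, C, D, F}; {C, E, F}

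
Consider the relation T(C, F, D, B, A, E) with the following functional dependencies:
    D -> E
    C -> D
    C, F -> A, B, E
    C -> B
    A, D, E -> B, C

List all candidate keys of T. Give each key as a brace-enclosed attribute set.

Attributes never on any right-hand side: {F} — every candidate key must contain it.
{C, F}⁺ = {A, B, C, D, E, F} — all of the relation — so {C, F} is a candidate key.
{A, D, F}⁺ = {A, B, C, D, E, F} — all of the relation — so {A, D, F} is a candidate key.
No proper subset of any of these is a key, and no other minimal superkey exists.

{A, D, F}, {C, F}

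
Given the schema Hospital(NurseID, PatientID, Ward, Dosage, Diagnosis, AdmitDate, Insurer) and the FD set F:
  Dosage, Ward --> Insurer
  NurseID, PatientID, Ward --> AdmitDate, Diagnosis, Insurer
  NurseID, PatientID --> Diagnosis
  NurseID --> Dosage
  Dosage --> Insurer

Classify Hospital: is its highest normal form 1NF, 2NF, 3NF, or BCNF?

1NF

Candidate key: {NurseID, PatientID, Ward}. Prime attributes: {NurseID, PatientID, Ward}.
Dosage, Ward --> Insurer: {Dosage, Ward}⁺ = {Dosage, Insurer, Ward}, which is not all of the attributes, so the left side is not a superkey — BCNF is violated.
Dosage, Ward --> Insurer has non-prime {Insurer} on the right and a non-superkey on the left, so 3NF fails.
Since {NurseID} ⊂ {NurseID, PatientID, Ward} and {NurseID}⁺ ⊇ {Dosage, Insurer} with {Dosage, Insurer} non-prime, there is a partial dependency; 2NF fails.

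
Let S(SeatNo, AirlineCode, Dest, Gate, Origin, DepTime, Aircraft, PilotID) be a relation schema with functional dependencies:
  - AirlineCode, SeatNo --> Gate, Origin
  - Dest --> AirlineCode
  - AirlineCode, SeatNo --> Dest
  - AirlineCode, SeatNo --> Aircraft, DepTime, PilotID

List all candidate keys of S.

Attributes never on any right-hand side: {SeatNo} — every candidate key must contain it.
{AirlineCode, SeatNo}⁺ = {Aircraft, AirlineCode, DepTime, Dest, Gate, Origin, PilotID, SeatNo}, which is every attribute, so {AirlineCode, SeatNo} is a candidate key.
{Dest, SeatNo}⁺ = {Aircraft, AirlineCode, DepTime, Dest, Gate, Origin, PilotID, SeatNo}, which is every attribute, so {Dest, SeatNo} is a candidate key.
These are minimal and exhaustive — every other superkey contains one of them.

{AirlineCode, SeatNo}, {Dest, SeatNo}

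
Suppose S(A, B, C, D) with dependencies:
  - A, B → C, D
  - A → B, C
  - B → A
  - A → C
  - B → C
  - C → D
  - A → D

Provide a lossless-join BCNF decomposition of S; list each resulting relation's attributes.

{A, B, C}; {C, D}

Candidate keys of the original relation: {A}, {B}.
In {A, B, C, D}, {C} is not a superkey ({C}⁺ restricted to this set is {C, D}), so split on C → D into {C, D} and {A, B, C}.
{C, D} is in BCNF.
{A, B, C} is in BCNF.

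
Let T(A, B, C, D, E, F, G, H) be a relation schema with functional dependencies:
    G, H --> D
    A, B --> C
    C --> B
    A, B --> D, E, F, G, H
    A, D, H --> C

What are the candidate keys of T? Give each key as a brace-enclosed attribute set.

Attributes never on any right-hand side: {A} — every candidate key must contain it.
{A, B}⁺ = {A, B, C, D, E, F, G, H}, which is every attribute, so {A, B} is a candidate key.
{A, C}⁺ = {A, B, C, D, E, F, G, H}, which is every attribute, so {A, C} is a candidate key.
{A, D, H}⁺ = {A, B, C, D, E, F, G, H}, which is every attribute, so {A, D, H} is a candidate key.
{A, G, H}⁺ = {A, B, C, D, E, F, G, H}, which is every attribute, so {A, G, H} is a candidate key.
These are minimal and exhaustive — every other superkey contains one of them.

{A, B}, {A, C}, {A, D, H}, {A, G, H}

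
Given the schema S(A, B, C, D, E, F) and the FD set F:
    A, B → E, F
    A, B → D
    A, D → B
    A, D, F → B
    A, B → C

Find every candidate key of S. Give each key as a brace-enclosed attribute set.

{A, B}, {A, D}

{A} never appears on the right of any FD, so every key must include it.
{A, B} is a candidate key since {A, B}⁺ = {A, B, C, D, E, F} covers every attribute.
{A, D} is a candidate key since {A, D}⁺ = {A, B, C, D, E, F} covers every attribute.
No proper subset of any of these is a key, and no other minimal superkey exists.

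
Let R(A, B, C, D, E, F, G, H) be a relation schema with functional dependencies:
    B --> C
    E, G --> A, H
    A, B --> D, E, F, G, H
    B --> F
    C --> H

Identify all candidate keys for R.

Attributes never on any right-hand side: {B} — every candidate key must contain it.
{A, B}⁺ = {A, B, C, D, E, F, G, H}, which is every attribute, so {A, B} is a candidate key.
{B, E, G}⁺ = {A, B, C, D, E, F, G, H}, which is every attribute, so {B, E, G} is a candidate key.
Any other superkey properly contains one of these, so there are no further candidate keys.

{A, B}, {B, E, G}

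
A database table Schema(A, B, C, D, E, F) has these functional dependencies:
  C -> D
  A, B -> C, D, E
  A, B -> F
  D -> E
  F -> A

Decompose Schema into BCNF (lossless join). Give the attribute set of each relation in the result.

Candidate keys of the original relation: {A, B}, {B, F}.
Within {A, B, C, D, E, F}: {C}⁺ ∩ {A, B, C, D, E, F} = {C, D, E}, not the whole set, so C -> D, E violates BCNF; decompose into {C, D, E} and {A, B, C, F}.
Within {C, D, E}: {D}⁺ ∩ {C, D, E} = {D, E}, not the whole set, so D -> E violates BCNF; decompose into {D, E} and {C, D}.
{D, E} is in BCNF.
{C, D} is in BCNF.
Within {A, B, C, F}: {F}⁺ ∩ {A, B, C, F} = {A, F}, not the whole set, so F -> A violates BCNF; decompose into {A, F} and {B, C, F}.
{A, F} is in BCNF.
{B, C, F} is in BCNF.

{A, F}; {B, C, F}; {C, D}; {D, E}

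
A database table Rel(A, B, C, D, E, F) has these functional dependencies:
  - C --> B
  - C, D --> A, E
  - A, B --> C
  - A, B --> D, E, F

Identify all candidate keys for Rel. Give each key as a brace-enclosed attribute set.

{A, B}, {A, C}, {C, D}

{A, B} is a candidate key since {A, B}⁺ = {A, B, C, D, E, F} covers every attribute.
{A, C} is a candidate key since {A, C}⁺ = {A, B, C, D, E, F} covers every attribute.
{C, D} is a candidate key since {C, D}⁺ = {A, B, C, D, E, F} covers every attribute.
These are minimal and exhaustive — every other superkey contains one of them.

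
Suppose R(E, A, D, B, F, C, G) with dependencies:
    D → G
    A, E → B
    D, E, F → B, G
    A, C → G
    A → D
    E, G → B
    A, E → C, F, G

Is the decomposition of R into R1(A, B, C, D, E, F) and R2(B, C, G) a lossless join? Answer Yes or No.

The shared attributes are {B, C} and {B, C}⁺ = {B, C}.
The closure covers neither R1 nor R2 entirely; the join is not lossless.

No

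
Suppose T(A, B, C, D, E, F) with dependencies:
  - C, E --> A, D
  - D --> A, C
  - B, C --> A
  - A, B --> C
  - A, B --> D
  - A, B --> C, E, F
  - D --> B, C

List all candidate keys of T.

{A, B}, {B, C}, {C, E}, {D}

{D}⁺ = {A, B, C, D, E, F} — all of the relation — so {D} is a candidate key.
{A, B}⁺ = {A, B, C, D, E, F} — all of the relation — so {A, B} is a candidate key.
{B, C}⁺ = {A, B, C, D, E, F} — all of the relation — so {B, C} is a candidate key.
{C, E}⁺ = {A, B, C, D, E, F} — all of the relation — so {C, E} is a candidate key.
Any other superkey properly contains one of these, so there are no further candidate keys.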